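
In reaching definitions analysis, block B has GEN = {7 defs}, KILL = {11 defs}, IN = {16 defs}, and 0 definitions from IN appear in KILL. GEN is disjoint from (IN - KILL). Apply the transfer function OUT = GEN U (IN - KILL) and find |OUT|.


IN - KILL: 16 - 0 = 16 surviving definitions
OUT = GEN + surviving = 7 + 16 = 23

23


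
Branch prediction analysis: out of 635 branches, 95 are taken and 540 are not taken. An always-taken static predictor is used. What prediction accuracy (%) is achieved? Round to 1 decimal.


Predictor: always-taken
Correct predictions = 95
Accuracy = 95 / 635 * 100 = 15.0%

15.0


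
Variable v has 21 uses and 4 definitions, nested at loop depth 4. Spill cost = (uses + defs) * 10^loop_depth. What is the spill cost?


uses + defs = 21 + 4 = 25
10^4 = 10000
Spill cost = 25 * 10000 = 250000

250000


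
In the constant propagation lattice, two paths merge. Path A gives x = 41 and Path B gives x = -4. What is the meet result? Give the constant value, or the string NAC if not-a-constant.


Meet operation: if both paths give the same constant, result is that constant; if they differ, result is NAC (not-a-constant).
Path A: 41, Path B: -4 -> differ
Result: not-a-constant -> NAC

NAC


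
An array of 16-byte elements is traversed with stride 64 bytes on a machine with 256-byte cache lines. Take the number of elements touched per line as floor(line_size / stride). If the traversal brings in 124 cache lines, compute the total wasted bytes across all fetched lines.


Elements per line = floor(256 / 64) = 4
Bytes used per line = 4 * 16 = 64
Wasted per line = 256 - 64 = 192
Total wasted = 192 * 124 = 23808

23808


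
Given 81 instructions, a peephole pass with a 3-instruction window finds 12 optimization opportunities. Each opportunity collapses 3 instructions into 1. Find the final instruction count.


Each match removes 2 instructions.
Total removed = 12 * 2 = 24
Remaining = 81 - 24 = 57

57


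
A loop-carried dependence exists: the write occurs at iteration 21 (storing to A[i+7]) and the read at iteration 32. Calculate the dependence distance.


Distance = read iteration - write iteration
= 32 - 21 = 11

11


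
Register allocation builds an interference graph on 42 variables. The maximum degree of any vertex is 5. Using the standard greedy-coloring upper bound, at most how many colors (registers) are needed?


Greedy coloring never needs more than (max_degree + 1) colors: when coloring a vertex, at most max_degree neighbors are already colored.
Upper bound = 5 + 1 = 6

6


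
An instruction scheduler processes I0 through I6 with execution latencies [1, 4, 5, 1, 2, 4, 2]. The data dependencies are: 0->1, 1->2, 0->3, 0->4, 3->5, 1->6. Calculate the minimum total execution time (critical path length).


Compute longest path through dependency graph: dist(Ik) = max over predecessors of dist + latency(Ik).
dist(I0) = latency 1 = 1
dist(I1) = dist(I0) + 4 = 1 + 4 = 5
dist(I2) = dist(I1) + 5 = 5 + 5 = 10
dist(I3) = dist(I0) + 1 = 1 + 1 = 2
dist(I4) = dist(I0) + 2 = 1 + 2 = 3
dist(I5) = dist(I3) + 4 = 2 + 4 = 6
dist(I6) = dist(I1) + 2 = 5 + 2 = 7
Critical path = max dist = 10

10


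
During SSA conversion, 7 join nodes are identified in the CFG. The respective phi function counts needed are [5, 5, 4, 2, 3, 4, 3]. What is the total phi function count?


Total phi functions = sum of phi functions at each join node
= 5 + 5 + 4 + 2 + 3 + 4 + 3 = 26

26


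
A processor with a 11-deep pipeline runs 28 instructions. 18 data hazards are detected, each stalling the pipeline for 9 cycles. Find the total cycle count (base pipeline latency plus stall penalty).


Base cycles = 11 + 28 - 1 = 38
Total stalls = 18 * 9 = 162
Total = 38 + 162 = 200

200


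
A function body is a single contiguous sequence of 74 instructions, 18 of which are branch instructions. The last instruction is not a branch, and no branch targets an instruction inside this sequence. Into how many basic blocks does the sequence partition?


With no in-sequence branch targets, the leaders are the first instruction plus the instruction after each branch.
Number of basic blocks = branches + 1
= 18 + 1 = 19

19


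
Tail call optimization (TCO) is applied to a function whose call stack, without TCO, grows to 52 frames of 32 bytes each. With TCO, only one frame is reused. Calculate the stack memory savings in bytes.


Without TCO: 52 * 32 = 1664 bytes
With TCO: reuse 1 frame = 32 bytes
Savings = 1664 - 32 = 1632

1632


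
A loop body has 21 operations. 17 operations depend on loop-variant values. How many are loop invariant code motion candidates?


Invariant candidates = total - loop-dependent
= 21 - 17 = 4

4


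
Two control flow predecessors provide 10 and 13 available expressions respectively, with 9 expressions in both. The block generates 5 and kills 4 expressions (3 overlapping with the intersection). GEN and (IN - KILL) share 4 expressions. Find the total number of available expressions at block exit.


IN = intersection of predecessors = 9
IN - KILL = 9 - 3 = 6
|OUT| = |GEN| + |IN - KILL| - |GEN ∩ (IN - KILL)| = 5 + 6 - 4 = 7

7


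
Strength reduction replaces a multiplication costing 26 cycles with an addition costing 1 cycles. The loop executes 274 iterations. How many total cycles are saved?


Per-iteration saving = 26 - 1 = 25
Total saved = 274 * 25 = 6850

6850


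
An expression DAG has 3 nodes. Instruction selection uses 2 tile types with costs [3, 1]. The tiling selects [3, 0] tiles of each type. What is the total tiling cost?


Total cost = sum(count_i * cost_i)
= 3*3 + 0*1
= 9

9


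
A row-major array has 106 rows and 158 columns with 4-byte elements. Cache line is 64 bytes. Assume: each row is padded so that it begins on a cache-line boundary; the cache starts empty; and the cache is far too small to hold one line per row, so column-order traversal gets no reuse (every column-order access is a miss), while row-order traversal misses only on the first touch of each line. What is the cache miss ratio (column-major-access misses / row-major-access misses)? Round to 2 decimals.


Each row occupies 158 * 4 = 632 bytes and starts on a line boundary, so it spans ceil(632 / 64) = 10 cache lines.
Row-major traversal misses (one per line touched): 106 * ceil(158 * 4 / 64) = 1060
Column-major traversal misses (no reuse, every access misses): 106 * 158 = 16748
Ratio = 16748 / 1060 = 15.8

15.8


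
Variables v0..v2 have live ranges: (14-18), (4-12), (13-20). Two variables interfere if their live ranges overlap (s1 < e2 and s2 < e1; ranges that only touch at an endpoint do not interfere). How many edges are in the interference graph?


Check all pairs for overlapping intervals.
Two intervals (s1,e1) and (s2,e2) overlap if s1 < e2 and s2 < e1.
v0 (14-18) vs v1..v2: overlaps v2 -> 1
v1 (4-12) vs v2: overlaps none -> 0
Total overlapping pairs = 1 + 0 = 1

1


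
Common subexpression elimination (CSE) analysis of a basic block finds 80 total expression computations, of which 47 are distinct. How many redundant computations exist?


CSE count = total expressions - unique expressions
= 80 - 47 = 33

33


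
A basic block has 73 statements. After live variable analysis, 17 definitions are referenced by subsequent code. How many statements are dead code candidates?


Dead code = total statements - live definitions
= 73 - 17 = 56

56


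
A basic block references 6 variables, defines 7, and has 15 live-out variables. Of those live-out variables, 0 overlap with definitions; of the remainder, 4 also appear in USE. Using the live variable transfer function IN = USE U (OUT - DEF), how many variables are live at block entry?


OUT - DEF: 15 - 0 = 15
|IN| = |USE| + |OUT - DEF| - |USE ∩ (OUT - DEF)| = 6 + 15 - 4 = 17

17


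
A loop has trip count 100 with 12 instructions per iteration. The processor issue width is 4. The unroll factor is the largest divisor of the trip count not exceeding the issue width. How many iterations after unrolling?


Largest divisor of 100 <= 4 is 4
New iterations = 100 / 4 = 25

25


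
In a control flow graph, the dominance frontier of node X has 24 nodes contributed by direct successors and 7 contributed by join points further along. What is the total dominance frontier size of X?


DF(X) = direct successor contributions + join point contributions
= 24 + 7 = 31

31


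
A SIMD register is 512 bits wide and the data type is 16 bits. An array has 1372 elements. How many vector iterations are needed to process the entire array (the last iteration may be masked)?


Width = 512 / 16 = 32 elements per vector op
Iterations = ceil(1372 / 32) = 43

43


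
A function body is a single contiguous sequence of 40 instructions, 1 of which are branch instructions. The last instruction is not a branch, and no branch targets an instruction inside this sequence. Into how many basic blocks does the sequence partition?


With no in-sequence branch targets, the leaders are the first instruction plus the instruction after each branch.
Number of basic blocks = branches + 1
= 1 + 1 = 2

2


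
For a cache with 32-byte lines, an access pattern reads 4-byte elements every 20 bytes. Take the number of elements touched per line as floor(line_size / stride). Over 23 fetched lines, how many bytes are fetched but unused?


Elements per line = floor(32 / 20) = 1
Bytes used per line = 1 * 4 = 4
Wasted per line = 32 - 4 = 28
Total wasted = 28 * 23 = 644

644


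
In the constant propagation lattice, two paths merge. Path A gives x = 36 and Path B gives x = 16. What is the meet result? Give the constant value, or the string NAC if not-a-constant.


Meet operation: if both paths give the same constant, result is that constant; if they differ, result is NAC (not-a-constant).
Path A: 36, Path B: 16 -> differ
Result: not-a-constant -> NAC

NAC


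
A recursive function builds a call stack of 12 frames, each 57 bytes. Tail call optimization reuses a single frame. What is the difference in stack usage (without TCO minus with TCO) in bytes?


Without TCO: 12 * 57 = 684 bytes
With TCO: reuse 1 frame = 57 bytes
Savings = 684 - 57 = 627

627


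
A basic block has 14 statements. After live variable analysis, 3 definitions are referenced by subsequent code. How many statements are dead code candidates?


Dead code = total statements - live definitions
= 14 - 3 = 11

11


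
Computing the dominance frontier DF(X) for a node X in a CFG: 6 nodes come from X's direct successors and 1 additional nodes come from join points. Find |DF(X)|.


DF(X) = direct successor contributions + join point contributions
= 6 + 1 = 7

7


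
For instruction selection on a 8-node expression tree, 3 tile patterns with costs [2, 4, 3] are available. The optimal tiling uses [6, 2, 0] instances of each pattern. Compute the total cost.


Total cost = sum(count_i * cost_i)
= 6*2 + 2*4 + 0*3
= 20

20


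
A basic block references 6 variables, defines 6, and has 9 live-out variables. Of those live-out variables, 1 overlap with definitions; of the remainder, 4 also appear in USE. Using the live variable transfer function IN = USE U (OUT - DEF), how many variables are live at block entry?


OUT - DEF: 9 - 1 = 8
|IN| = |USE| + |OUT - DEF| - |USE ∩ (OUT - DEF)| = 6 + 8 - 4 = 10

10


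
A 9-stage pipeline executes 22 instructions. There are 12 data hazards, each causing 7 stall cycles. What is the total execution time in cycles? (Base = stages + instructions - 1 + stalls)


Base cycles = 9 + 22 - 1 = 30
Total stalls = 12 * 7 = 84
Total = 30 + 84 = 114

114


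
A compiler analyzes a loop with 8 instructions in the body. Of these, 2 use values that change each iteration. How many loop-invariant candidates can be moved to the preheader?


Invariant candidates = total - loop-dependent
= 8 - 2 = 6

6


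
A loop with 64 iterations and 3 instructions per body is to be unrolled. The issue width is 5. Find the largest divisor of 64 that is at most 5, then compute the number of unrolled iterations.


Largest divisor of 64 <= 5 is 4
New iterations = 64 / 4 = 16

16


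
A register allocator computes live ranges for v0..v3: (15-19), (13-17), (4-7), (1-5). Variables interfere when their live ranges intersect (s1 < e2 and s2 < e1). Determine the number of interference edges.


Check all pairs for overlapping intervals.
Two intervals (s1,e1) and (s2,e2) overlap if s1 < e2 and s2 < e1.
v0 (15-19) vs v1..v3: overlaps v1 -> 1
v1 (13-17) vs v2..v3: overlaps none -> 0
v2 (4-7) vs v3: overlaps v3 -> 1
Total overlapping pairs = 1 + 0 + 1 = 2

2


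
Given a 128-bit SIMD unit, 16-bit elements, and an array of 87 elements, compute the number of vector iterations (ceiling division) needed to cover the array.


Width = 128 / 16 = 8 elements per vector op
Iterations = ceil(87 / 8) = 11

11


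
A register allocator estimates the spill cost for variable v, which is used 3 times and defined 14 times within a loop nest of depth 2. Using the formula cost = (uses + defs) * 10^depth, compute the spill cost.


uses + defs = 3 + 14 = 17
10^2 = 100
Spill cost = 17 * 100 = 1700

1700


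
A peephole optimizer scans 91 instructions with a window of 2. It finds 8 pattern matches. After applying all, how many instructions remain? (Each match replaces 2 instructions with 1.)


Each match removes 1 instructions.
Total removed = 8 * 1 = 8
Remaining = 91 - 8 = 83

83


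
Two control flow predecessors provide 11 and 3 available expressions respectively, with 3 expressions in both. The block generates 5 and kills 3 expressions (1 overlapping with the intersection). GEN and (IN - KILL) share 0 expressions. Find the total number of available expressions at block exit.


IN = intersection of predecessors = 3
IN - KILL = 3 - 1 = 2
|OUT| = |GEN| + |IN - KILL| - |GEN ∩ (IN - KILL)| = 5 + 2 - 0 = 7

7


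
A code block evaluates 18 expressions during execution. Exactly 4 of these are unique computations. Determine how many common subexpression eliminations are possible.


CSE count = total expressions - unique expressions
= 18 - 4 = 14

14


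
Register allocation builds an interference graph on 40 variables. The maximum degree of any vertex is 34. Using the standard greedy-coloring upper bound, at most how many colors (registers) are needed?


Greedy coloring never needs more than (max_degree + 1) colors: when coloring a vertex, at most max_degree neighbors are already colored.
Upper bound = 34 + 1 = 35

35


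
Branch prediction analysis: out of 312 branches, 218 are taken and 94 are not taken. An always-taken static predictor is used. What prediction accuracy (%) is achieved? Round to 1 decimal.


Predictor: always-taken
Correct predictions = 218
Accuracy = 218 / 312 * 100 = 69.9%

69.9


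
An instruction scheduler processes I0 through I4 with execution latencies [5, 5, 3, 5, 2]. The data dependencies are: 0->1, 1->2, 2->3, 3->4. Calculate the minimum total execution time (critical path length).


Compute longest path through dependency graph: dist(Ik) = max over predecessors of dist + latency(Ik).
dist(I0) = latency 5 = 5
dist(I1) = dist(I0) + 5 = 5 + 5 = 10
dist(I2) = dist(I1) + 3 = 10 + 3 = 13
dist(I3) = dist(I2) + 5 = 13 + 5 = 18
dist(I4) = dist(I3) + 2 = 18 + 2 = 20
Critical path = max dist = 20

20


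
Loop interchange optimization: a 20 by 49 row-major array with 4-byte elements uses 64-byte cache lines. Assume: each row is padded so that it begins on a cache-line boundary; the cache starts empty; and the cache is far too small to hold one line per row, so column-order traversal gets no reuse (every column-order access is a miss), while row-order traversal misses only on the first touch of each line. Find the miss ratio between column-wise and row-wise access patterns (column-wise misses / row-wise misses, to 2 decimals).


Each row occupies 49 * 4 = 196 bytes and starts on a line boundary, so it spans ceil(196 / 64) = 4 cache lines.
Row-major traversal misses (one per line touched): 20 * ceil(49 * 4 / 64) = 80
Column-major traversal misses (no reuse, every access misses): 20 * 49 = 980
Ratio = 980 / 80 = 12.25

12.25


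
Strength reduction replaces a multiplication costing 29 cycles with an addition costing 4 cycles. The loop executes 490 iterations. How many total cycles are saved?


Per-iteration saving = 29 - 4 = 25
Total saved = 490 * 25 = 12250

12250


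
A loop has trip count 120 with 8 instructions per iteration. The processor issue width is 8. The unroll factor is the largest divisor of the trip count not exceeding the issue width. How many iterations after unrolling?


Largest divisor of 120 <= 8 is 8
New iterations = 120 / 8 = 15

15


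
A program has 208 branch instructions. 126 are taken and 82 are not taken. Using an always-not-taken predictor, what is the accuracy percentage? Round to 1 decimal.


Predictor: always-not-taken
Correct predictions = 82
Accuracy = 82 / 208 * 100 = 39.4%

39.4


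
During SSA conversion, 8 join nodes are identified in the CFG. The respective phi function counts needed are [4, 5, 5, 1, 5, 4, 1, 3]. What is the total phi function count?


Total phi functions = sum of phi functions at each join node
= 4 + 5 + 5 + 1 + 5 + 4 + 1 + 3 = 28

28


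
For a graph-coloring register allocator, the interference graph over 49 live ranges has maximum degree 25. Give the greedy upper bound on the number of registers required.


Greedy coloring never needs more than (max_degree + 1) colors: when coloring a vertex, at most max_degree neighbors are already colored.
Upper bound = 25 + 1 = 26

26


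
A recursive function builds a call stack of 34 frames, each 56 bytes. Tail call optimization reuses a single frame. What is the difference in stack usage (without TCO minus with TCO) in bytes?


Without TCO: 34 * 56 = 1904 bytes
With TCO: reuse 1 frame = 56 bytes
Savings = 1904 - 56 = 1848

1848


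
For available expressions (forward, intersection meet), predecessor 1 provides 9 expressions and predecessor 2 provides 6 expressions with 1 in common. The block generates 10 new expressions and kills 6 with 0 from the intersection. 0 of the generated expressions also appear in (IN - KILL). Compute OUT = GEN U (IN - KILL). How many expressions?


IN = intersection of predecessors = 1
IN - KILL = 1 - 0 = 1
|OUT| = |GEN| + |IN - KILL| - |GEN ∩ (IN - KILL)| = 10 + 1 - 0 = 11

11


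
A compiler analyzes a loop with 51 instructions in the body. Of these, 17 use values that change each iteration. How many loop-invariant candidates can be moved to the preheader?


Invariant candidates = total - loop-dependent
= 51 - 17 = 34

34


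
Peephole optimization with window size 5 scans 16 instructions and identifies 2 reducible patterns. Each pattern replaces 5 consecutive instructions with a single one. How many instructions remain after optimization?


Each match removes 4 instructions.
Total removed = 2 * 4 = 8
Remaining = 16 - 8 = 8

8


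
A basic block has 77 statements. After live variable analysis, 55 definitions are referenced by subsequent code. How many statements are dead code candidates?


Dead code = total statements - live definitions
= 77 - 55 = 22

22


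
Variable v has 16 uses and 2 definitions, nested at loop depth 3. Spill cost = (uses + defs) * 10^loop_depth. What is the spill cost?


uses + defs = 16 + 2 = 18
10^3 = 1000
Spill cost = 18 * 1000 = 18000

18000


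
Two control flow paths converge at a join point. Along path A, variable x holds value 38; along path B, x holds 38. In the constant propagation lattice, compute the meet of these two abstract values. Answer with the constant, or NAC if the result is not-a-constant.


Meet operation: if both paths give the same constant, result is that constant; if they differ, result is NAC (not-a-constant).
Path A: 38, Path B: 38 -> equal
Result: constant -> 38

38


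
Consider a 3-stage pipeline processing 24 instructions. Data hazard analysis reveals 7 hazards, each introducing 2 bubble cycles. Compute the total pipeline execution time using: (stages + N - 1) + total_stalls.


Base cycles = 3 + 24 - 1 = 26
Total stalls = 7 * 2 = 14
Total = 26 + 14 = 40

40


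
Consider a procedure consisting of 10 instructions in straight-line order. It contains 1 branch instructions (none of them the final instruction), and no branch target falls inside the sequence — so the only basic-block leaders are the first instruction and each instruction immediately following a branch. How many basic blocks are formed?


With no in-sequence branch targets, the leaders are the first instruction plus the instruction after each branch.
Number of basic blocks = branches + 1
= 1 + 1 = 2

2


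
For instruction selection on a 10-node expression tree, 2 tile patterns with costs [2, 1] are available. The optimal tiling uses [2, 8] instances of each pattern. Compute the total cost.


Total cost = sum(count_i * cost_i)
= 2*2 + 8*1
= 12

12


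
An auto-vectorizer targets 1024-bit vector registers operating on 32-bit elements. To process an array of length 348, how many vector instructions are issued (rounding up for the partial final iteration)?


Width = 1024 / 32 = 32 elements per vector op
Iterations = ceil(348 / 32) = 11

11


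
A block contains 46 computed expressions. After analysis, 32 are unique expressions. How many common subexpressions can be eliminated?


CSE count = total expressions - unique expressions
= 46 - 32 = 14

14


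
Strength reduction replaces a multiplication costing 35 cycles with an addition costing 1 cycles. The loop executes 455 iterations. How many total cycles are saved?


Per-iteration saving = 35 - 1 = 34
Total saved = 455 * 34 = 15470

15470


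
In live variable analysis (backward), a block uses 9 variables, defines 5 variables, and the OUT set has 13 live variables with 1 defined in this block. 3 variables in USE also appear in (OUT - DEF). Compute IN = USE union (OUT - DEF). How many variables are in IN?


OUT - DEF: 13 - 1 = 12
|IN| = |USE| + |OUT - DEF| - |USE ∩ (OUT - DEF)| = 9 + 12 - 3 = 18

18


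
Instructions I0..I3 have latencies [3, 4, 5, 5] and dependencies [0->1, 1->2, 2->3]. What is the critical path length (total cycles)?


Compute longest path through dependency graph: dist(Ik) = max over predecessors of dist + latency(Ik).
dist(I0) = latency 3 = 3
dist(I1) = dist(I0) + 4 = 3 + 4 = 7
dist(I2) = dist(I1) + 5 = 7 + 5 = 12
dist(I3) = dist(I2) + 5 = 12 + 5 = 17
Critical path = max dist = 17

17


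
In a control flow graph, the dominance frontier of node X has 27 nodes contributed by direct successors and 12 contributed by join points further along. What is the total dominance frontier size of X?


DF(X) = direct successor contributions + join point contributions
= 27 + 12 = 39

39


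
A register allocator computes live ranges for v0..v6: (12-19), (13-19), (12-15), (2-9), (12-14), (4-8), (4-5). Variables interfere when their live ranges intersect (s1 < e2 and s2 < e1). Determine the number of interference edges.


Check all pairs for overlapping intervals.
Two intervals (s1,e1) and (s2,e2) overlap if s1 < e2 and s2 < e1.
v0 (12-19) vs v1..v6: overlaps v1, v2, v4 -> 3
v1 (13-19) vs v2..v6: overlaps v2, v4 -> 2
v2 (12-15) vs v3..v6: overlaps v4 -> 1
v3 (2-9) vs v4..v6: overlaps v5, v6 -> 2
v4 (12-14) vs v5..v6: overlaps none -> 0
v5 (4-8) vs v6: overlaps v6 -> 1
Total overlapping pairs = 3 + 2 + 1 + 2 + 0 + 1 = 9

9


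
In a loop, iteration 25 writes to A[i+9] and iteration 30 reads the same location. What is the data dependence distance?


Distance = read iteration - write iteration
= 30 - 25 = 5

5


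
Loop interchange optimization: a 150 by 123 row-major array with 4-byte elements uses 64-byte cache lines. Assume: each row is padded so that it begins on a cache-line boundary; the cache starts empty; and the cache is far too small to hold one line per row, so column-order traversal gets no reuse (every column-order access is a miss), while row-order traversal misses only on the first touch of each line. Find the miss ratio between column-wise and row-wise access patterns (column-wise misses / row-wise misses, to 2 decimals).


Each row occupies 123 * 4 = 492 bytes and starts on a line boundary, so it spans ceil(492 / 64) = 8 cache lines.
Row-major traversal misses (one per line touched): 150 * ceil(123 * 4 / 64) = 1200
Column-major traversal misses (no reuse, every access misses): 150 * 123 = 18450
Ratio = 18450 / 1200 = 15.38

15.38


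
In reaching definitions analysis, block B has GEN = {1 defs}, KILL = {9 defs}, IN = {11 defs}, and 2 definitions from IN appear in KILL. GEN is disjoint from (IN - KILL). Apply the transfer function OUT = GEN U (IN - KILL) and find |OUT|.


IN - KILL: 11 - 2 = 9 surviving definitions
OUT = GEN + surviving = 1 + 9 = 10

10


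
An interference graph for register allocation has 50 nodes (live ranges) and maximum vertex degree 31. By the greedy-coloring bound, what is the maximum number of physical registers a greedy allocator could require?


Greedy coloring never needs more than (max_degree + 1) colors: when coloring a vertex, at most max_degree neighbors are already colored.
Upper bound = 31 + 1 = 32

32


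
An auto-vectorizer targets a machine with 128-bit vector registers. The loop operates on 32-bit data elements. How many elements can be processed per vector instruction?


Width = SIMD bits / data type bits
= 128 / 32 = 4

4


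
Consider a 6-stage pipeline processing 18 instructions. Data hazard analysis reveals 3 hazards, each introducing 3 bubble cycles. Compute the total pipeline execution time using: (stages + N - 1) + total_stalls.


Base cycles = 6 + 18 - 1 = 23
Total stalls = 3 * 3 = 9
Total = 23 + 9 = 32

32


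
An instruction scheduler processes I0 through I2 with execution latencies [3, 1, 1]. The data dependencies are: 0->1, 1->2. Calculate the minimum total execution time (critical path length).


Compute longest path through dependency graph: dist(Ik) = max over predecessors of dist + latency(Ik).
dist(I0) = latency 3 = 3
dist(I1) = dist(I0) + 1 = 3 + 1 = 4
dist(I2) = dist(I1) + 1 = 4 + 1 = 5
Critical path = max dist = 5

5


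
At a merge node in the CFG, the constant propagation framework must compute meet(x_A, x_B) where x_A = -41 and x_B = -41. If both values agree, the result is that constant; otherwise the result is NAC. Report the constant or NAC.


Meet operation: if both paths give the same constant, result is that constant; if they differ, result is NAC (not-a-constant).
Path A: -41, Path B: -41 -> equal
Result: constant -> -41

-41


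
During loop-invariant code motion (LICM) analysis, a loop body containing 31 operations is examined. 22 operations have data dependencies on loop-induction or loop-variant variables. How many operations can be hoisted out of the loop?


Invariant candidates = total - loop-dependent
= 31 - 22 = 9

9


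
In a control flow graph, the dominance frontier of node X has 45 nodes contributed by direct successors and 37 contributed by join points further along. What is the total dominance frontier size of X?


DF(X) = direct successor contributions + join point contributions
= 45 + 37 = 82

82


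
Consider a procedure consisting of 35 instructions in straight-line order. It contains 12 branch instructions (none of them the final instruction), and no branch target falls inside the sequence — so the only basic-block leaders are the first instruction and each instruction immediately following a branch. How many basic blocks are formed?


With no in-sequence branch targets, the leaders are the first instruction plus the instruction after each branch.
Number of basic blocks = branches + 1
= 12 + 1 = 13

13


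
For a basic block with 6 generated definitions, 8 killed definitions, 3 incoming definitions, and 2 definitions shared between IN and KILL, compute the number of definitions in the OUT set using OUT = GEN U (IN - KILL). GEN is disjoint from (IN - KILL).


IN - KILL: 3 - 2 = 1 surviving definitions
OUT = GEN + surviving = 6 + 1 = 7

7


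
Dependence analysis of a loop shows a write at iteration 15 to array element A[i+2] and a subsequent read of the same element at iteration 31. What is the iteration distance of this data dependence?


Distance = read iteration - write iteration
= 31 - 15 = 16

16


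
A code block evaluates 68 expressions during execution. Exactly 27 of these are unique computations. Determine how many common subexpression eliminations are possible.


CSE count = total expressions - unique expressions
= 68 - 27 = 41

41


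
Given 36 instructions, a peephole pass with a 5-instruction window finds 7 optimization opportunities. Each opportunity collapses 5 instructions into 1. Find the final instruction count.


Each match removes 4 instructions.
Total removed = 7 * 4 = 28
Remaining = 36 - 28 = 8

8


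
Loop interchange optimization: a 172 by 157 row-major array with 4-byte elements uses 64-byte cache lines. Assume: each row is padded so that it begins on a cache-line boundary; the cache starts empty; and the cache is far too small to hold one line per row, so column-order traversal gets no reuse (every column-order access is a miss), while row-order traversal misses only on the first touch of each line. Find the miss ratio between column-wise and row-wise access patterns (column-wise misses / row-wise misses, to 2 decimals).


Each row occupies 157 * 4 = 628 bytes and starts on a line boundary, so it spans ceil(628 / 64) = 10 cache lines.
Row-major traversal misses (one per line touched): 172 * ceil(157 * 4 / 64) = 1720
Column-major traversal misses (no reuse, every access misses): 172 * 157 = 27004
Ratio = 27004 / 1720 = 15.7

15.7


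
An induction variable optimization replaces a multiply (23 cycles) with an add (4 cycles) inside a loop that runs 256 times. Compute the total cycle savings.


Per-iteration saving = 23 - 4 = 19
Total saved = 256 * 19 = 4864

4864


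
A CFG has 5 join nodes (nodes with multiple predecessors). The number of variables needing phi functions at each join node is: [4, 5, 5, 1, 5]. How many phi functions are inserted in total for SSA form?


Total phi functions = sum of phi functions at each join node
= 4 + 5 + 5 + 1 + 5 = 20

20


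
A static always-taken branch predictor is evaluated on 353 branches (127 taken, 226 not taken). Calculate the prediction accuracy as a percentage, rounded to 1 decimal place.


Predictor: always-taken
Correct predictions = 127
Accuracy = 127 / 353 * 100 = 36.0%

36.0


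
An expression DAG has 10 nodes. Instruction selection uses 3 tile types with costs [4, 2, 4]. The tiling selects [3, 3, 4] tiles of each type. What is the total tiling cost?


Total cost = sum(count_i * cost_i)
= 3*4 + 3*2 + 4*4
= 34

34


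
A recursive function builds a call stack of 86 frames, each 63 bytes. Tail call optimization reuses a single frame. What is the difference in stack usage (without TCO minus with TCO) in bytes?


Without TCO: 86 * 63 = 5418 bytes
With TCO: reuse 1 frame = 63 bytes
Savings = 5418 - 63 = 5355

5355


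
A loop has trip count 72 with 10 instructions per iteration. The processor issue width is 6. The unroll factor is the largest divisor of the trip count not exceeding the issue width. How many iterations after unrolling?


Largest divisor of 72 <= 6 is 6
New iterations = 72 / 6 = 12

12


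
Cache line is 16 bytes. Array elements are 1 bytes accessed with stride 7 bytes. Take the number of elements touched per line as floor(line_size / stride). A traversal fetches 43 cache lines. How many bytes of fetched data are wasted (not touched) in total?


Elements per line = floor(16 / 7) = 2
Bytes used per line = 2 * 1 = 2
Wasted per line = 16 - 2 = 14
Total wasted = 14 * 43 = 602

602


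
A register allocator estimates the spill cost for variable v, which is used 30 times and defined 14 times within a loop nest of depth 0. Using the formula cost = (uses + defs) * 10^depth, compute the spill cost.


uses + defs = 30 + 14 = 44
10^0 = 1
Spill cost = 44 * 1 = 44

44


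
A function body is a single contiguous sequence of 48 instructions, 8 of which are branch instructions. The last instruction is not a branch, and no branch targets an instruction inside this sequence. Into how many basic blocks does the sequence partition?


With no in-sequence branch targets, the leaders are the first instruction plus the instruction after each branch.
Number of basic blocks = branches + 1
= 8 + 1 = 9

9


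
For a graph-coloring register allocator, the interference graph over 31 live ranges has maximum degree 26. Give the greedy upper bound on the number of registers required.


Greedy coloring never needs more than (max_degree + 1) colors: when coloring a vertex, at most max_degree neighbors are already colored.
Upper bound = 26 + 1 = 27

27


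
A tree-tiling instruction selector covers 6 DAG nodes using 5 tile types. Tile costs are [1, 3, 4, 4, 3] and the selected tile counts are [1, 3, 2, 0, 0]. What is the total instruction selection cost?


Total cost = sum(count_i * cost_i)
= 1*1 + 3*3 + 2*4 + 0*4 + 0*3
= 18

18


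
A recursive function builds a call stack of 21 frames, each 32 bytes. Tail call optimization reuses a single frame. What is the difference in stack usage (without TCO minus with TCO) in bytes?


Without TCO: 21 * 32 = 672 bytes
With TCO: reuse 1 frame = 32 bytes
Savings = 672 - 32 = 640

640


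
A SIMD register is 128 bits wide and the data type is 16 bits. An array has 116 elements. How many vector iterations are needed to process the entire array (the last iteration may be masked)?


Width = 128 / 16 = 8 elements per vector op
Iterations = ceil(116 / 8) = 15

15


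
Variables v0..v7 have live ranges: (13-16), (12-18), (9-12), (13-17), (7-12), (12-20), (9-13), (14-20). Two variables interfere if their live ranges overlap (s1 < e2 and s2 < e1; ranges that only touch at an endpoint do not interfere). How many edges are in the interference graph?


Check all pairs for overlapping intervals.
Two intervals (s1,e1) and (s2,e2) overlap if s1 < e2 and s2 < e1.
v0 (13-16) vs v1..v7: overlaps v1, v3, v5, v7 -> 4
v1 (12-18) vs v2..v7: overlaps v3, v5, v6, v7 -> 4
v2 (9-12) vs v3..v7: overlaps v4, v6 -> 2
v3 (13-17) vs v4..v7: overlaps v5, v7 -> 2
v4 (7-12) vs v5..v7: overlaps v6 -> 1
v5 (12-20) vs v6..v7: overlaps v6, v7 -> 2
v6 (9-13) vs v7: overlaps none -> 0
Total overlapping pairs = 4 + 4 + 2 + 2 + 1 + 2 + 0 = 15

15


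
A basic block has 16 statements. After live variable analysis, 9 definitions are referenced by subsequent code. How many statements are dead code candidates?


Dead code = total statements - live definitions
= 16 - 9 = 7

7


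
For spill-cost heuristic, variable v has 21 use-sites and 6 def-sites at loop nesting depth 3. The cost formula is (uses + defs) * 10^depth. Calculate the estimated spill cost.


uses + defs = 21 + 6 = 27
10^3 = 1000
Spill cost = 27 * 1000 = 27000

27000


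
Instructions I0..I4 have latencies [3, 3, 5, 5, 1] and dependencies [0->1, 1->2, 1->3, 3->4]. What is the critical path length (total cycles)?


Compute longest path through dependency graph: dist(Ik) = max over predecessors of dist + latency(Ik).
dist(I0) = latency 3 = 3
dist(I1) = dist(I0) + 3 = 3 + 3 = 6
dist(I2) = dist(I1) + 5 = 6 + 5 = 11
dist(I3) = dist(I1) + 5 = 6 + 5 = 11
dist(I4) = dist(I3) + 1 = 11 + 1 = 12
Critical path = max dist = 12

12


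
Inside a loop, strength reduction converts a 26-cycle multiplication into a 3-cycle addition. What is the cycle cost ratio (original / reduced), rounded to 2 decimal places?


Ratio = mult_cost / add_cost = 26 / 3 = 8.67

8.67


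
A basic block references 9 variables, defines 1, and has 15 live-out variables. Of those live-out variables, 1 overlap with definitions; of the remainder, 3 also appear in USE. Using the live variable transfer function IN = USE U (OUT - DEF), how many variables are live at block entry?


OUT - DEF: 15 - 1 = 14
|IN| = |USE| + |OUT - DEF| - |USE ∩ (OUT - DEF)| = 9 + 14 - 3 = 20

20


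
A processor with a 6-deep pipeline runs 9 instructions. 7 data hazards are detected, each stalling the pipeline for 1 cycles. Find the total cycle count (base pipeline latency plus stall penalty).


Base cycles = 6 + 9 - 1 = 14
Total stalls = 7 * 1 = 7
Total = 14 + 7 = 21

21


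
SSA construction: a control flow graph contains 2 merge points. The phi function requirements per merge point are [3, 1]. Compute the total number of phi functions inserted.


Total phi functions = sum of phi functions at each join node
= 3 + 1 = 4

4


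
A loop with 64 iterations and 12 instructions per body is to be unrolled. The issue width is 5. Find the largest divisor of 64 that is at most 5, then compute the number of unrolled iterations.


Largest divisor of 64 <= 5 is 4
New iterations = 64 / 4 = 16

16


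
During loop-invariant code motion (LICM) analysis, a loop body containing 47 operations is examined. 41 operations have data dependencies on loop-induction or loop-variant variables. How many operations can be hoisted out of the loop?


Invariant candidates = total - loop-dependent
= 47 - 41 = 6

6


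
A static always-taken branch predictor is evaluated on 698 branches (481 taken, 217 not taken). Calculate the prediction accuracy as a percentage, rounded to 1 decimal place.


Predictor: always-taken
Correct predictions = 481
Accuracy = 481 / 698 * 100 = 68.9%

68.9


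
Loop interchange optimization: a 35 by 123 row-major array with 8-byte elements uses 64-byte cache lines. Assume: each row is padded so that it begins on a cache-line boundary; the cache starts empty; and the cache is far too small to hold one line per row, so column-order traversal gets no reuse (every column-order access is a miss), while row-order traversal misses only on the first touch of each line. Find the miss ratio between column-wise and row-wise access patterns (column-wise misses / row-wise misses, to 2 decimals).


Each row occupies 123 * 8 = 984 bytes and starts on a line boundary, so it spans ceil(984 / 64) = 16 cache lines.
Row-major traversal misses (one per line touched): 35 * ceil(123 * 8 / 64) = 560
Column-major traversal misses (no reuse, every access misses): 35 * 123 = 4305
Ratio = 4305 / 560 = 7.69

7.69


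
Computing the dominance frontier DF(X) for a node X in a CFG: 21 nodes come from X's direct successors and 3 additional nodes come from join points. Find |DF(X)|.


DF(X) = direct successor contributions + join point contributions
= 21 + 3 = 24

24


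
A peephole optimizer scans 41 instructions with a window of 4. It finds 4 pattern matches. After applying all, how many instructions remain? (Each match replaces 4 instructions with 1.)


Each match removes 3 instructions.
Total removed = 4 * 3 = 12
Remaining = 41 - 12 = 29

29


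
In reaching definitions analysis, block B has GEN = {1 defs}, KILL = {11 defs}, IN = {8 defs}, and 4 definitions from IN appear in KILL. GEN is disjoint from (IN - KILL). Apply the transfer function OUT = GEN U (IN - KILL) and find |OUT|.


IN - KILL: 8 - 4 = 4 surviving definitions
OUT = GEN + surviving = 1 + 4 = 5

5


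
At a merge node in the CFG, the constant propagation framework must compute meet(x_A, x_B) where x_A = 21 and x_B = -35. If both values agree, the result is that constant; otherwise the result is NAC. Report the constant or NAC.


Meet operation: if both paths give the same constant, result is that constant; if they differ, result is NAC (not-a-constant).
Path A: 21, Path B: -35 -> differ
Result: not-a-constant -> NAC

NAC


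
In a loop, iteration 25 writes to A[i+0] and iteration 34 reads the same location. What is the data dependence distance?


Distance = read iteration - write iteration
= 34 - 25 = 9

9
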